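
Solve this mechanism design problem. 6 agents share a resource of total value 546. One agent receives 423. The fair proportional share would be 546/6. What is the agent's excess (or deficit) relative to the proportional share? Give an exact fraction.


Step 1: Proportional share = 546/6 = 91
Step 2: Agent's actual allocation = 423
Step 3: Excess = 423 - 91 = 332

332


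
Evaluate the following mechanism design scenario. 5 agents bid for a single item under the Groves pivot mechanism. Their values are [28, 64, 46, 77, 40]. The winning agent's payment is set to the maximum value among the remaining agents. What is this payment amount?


Step 1: The efficient winner is agent 3 with value 77
Step 2: Other agents' values: [28, 64, 46, 40]
Step 3: Pivot payment = max(others) = 64
Step 4: The winner pays 64

64


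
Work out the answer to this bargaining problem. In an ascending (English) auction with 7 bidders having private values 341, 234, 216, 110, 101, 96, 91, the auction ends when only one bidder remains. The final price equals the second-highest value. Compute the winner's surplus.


Step 1: Identify the highest value: 341
Step 2: Identify the second-highest value: 234
Step 3: The final price = second-highest value = 234
Step 4: Surplus = 341 - 234 = 107

107


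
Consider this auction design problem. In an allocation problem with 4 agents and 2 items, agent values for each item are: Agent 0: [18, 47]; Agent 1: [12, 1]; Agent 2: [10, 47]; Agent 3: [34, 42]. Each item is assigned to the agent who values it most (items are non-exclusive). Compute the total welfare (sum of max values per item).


Step 1: For each item, find the maximum value among all agents.
Step 2: Item 0 -> Agent 3 (value 34)
Step 3: Item 1 -> Agent 0 (value 47)
Step 4: Total welfare = 34 + 47 = 81

81


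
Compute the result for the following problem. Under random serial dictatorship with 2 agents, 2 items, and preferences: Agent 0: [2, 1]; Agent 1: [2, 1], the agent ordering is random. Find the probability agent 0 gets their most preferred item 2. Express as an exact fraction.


Step 1: Agent 0 wants item 2
Step 2: There are 2 possible orderings of agents
Step 3: In 1 orderings, agent 0 gets item 2
Step 4: Probability = 1/2

1/2


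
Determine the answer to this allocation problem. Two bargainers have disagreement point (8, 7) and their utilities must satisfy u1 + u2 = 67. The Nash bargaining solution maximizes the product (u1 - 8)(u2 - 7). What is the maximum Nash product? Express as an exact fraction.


Step 1: The Nash solution splits surplus symmetrically above the disagreement point
Step 2: u1 = (total + d1 - d2)/2 = (67 + 8 - 7)/2 = 34
Step 3: u2 = (total - d1 + d2)/2 = (67 - 8 + 7)/2 = 33
Step 4: Nash product = (34 - 8) * (33 - 7)
Step 5: = 26 * 26 = 676

676


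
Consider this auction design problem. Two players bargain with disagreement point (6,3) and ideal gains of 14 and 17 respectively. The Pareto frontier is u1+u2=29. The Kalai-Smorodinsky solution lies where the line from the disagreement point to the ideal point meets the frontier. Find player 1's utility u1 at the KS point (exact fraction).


Step 1: At the KS point, (u1-d1)/r1 = (u2-d2)/r2 = t and u1+u2 = 29
Step 2: u1 = d1 + r1*t and u2 = d2 + r2*t, so (d1 + r1*t) + (d2 + r2*t) = 29
Step 3: t = (29 - 6 - 3)/(14 + 17) = 20/31
Step 4: u1 = d1 + r1*t = 6 + 14 * 20/31 = 466/31
Step 5: (Check: u2 = d2 + r2*t = 433/31; u1+u2 = 466/31 + 433/31 = 29, on the frontier.)

466/31


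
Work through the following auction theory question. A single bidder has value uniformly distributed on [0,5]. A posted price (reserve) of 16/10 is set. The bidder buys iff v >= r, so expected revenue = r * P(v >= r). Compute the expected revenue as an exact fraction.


Step 1: Posted price r = 8/5, value support [0,5]
Step 2: P(v >= r) = (5 - 8/5)/5 = 17/25
Step 3: Expected revenue = r * P(v >= r) = 8/5 * 17/25
Step 4: Revenue = 136/125

136/125


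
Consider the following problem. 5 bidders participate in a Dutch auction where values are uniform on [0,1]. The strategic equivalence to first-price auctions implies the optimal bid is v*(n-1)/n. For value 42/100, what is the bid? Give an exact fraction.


Step 1: Dutch auctions are strategically equivalent to first-price auctions
Step 2: The equilibrium bid is b(v) = v*(n-1)/n
Step 3: b = 21/50 * 4/5
Step 4: b = 42/125

42/125


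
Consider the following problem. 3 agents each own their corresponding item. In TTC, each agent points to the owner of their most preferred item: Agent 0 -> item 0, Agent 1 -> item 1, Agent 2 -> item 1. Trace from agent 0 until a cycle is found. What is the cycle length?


Step 1: Trace the pointer graph from agent 0: 0 -> 0
Step 2: A cycle is detected when we revisit agent 0
Step 3: The cycle is: 0 -> 0
Step 4: Cycle length = 1

1


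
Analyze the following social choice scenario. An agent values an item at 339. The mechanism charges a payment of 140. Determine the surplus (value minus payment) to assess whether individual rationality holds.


Step 1: Surplus = value - payment = 339 - 140 = 199
Step 2: IR is satisfied (surplus >= 0)

199


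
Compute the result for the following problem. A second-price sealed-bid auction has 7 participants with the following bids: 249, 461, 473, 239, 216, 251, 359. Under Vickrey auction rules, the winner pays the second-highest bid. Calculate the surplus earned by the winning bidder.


Step 1: Sort bids in descending order: 473, 461, 359, 251, 249, 239, 216
Step 2: The winning bid is the highest: 473
Step 3: The payment equals the second-highest bid: 461
Step 4: Surplus = winner's bid - payment = 473 - 461 = 12

12


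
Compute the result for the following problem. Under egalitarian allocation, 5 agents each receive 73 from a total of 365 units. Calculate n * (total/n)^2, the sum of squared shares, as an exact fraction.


Step 1: Each agent's share = 365/5 = 73
Step 2: Square of each share = (73)^2 = 5329
Step 3: Sum of squares = 5 * 5329 = 26645

26645


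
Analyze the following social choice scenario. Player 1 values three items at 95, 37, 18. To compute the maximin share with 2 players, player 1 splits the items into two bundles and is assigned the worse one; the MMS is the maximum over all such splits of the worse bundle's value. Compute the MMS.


Step 1: Item values = 95, 37, 18
Step 2: Enumerate all 2-bundle partitions and take the smaller bundle:
  Partition 1: {95} vs {37,18} -> bundles 95, 55; min = 55
  Partition 2: {37} vs {95,18} -> bundles 37, 113; min = 37
  Partition 3: {18} vs {95,37} -> bundles 18, 132; min = 18
Step 3: MMS = max(55, 37, 18) = 55

55


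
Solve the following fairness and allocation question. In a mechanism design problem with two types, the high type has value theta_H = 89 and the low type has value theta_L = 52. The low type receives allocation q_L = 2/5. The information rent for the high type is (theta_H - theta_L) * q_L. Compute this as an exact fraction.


Step 1: theta_H - theta_L = 89 - 52 = 37
Step 2: Information rent = (theta_H - theta_L) * q_L
Step 3: = 37 * 2/5
Step 4: = 74/5

74/5


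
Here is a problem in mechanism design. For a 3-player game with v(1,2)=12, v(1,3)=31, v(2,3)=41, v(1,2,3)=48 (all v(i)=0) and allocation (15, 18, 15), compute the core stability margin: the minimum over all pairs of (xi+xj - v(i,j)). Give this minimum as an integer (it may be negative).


Step 1: Slack for coalition (1,2): x1+x2 - v12 = 33 - 12 = 21
Step 2: Slack for coalition (1,3): x1+x3 - v13 = 30 - 31 = -1
Step 3: Slack for coalition (2,3): x2+x3 - v23 = 33 - 41 = -8
Step 4: Minimum slack = min(21, -1, -8) = -8, attained by (2,3); coalition (2,3) can block (slack < 0), so the allocation is not in the core

-8


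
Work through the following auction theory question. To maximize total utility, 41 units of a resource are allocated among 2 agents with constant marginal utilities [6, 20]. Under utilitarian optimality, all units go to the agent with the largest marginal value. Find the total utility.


Step 1: The marginal utilities are [6, 20]
Step 2: The highest marginal utility is 20
Step 3: All 41 units go to that agent
Step 4: Total utility = 20 * 41 = 820

820


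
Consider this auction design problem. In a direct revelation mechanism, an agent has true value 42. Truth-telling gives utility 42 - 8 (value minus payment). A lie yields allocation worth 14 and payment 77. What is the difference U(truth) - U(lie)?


Step 1: U(truth) = value - payment = 42 - 8 = 34
Step 2: U(lie) = allocation - payment = 14 - 77 = -63
Step 3: IC gap = 34 - (-63) = 97

97


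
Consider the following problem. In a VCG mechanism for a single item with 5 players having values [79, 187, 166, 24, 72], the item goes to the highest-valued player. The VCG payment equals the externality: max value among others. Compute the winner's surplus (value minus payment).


Step 1: The winner is the agent with the highest value: agent 1 with value 187
Step 2: Values of other agents: [79, 166, 24, 72]
Step 3: VCG payment = max of others' values = 166
Step 4: Surplus = 187 - 166 = 21

21


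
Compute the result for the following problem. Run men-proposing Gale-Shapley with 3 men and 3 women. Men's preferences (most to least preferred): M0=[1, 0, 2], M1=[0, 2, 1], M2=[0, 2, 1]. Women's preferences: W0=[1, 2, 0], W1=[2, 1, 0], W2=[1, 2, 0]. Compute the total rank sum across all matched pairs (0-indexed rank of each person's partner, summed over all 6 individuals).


Step 1: Run Gale-Shapley (men propose, women hold best offer):
  M0 proposes to W1; she accepts
  M1 proposes to W0; she accepts
  M2 proposes to W0; rejected
  M2 proposes to W2; she accepts
Step 2: Final matching: W0-M1, W1-M0, W2-M2
Step 3: 0-indexed ranks (man's rank of his match, then woman's): 0 + 0 + 0 + 2 + 1 + 1
Step 4: Total rank sum = 4

4


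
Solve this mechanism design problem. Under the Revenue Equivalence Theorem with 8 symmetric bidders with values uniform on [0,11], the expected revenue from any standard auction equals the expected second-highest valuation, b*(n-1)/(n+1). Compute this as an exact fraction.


Step 1: By Revenue Equivalence, expected revenue = b*(n-1)/(n+1)
Step 2: Substituting n = 8, b = 11
Step 3: Revenue = 11*(8-1)/(8+1) = 11*7/9
Step 4: Revenue = 77/9

77/9


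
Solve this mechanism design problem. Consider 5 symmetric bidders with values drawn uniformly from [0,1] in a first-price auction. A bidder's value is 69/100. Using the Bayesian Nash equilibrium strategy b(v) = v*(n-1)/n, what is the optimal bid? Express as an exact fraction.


Step 1: The symmetric BNE bidding function is b(v) = v * (n-1) / n
Step 2: Substitute v = 69/100 and n = 5
Step 3: b = 69/100 * 4/5
Step 4: b = 69/125

69/125


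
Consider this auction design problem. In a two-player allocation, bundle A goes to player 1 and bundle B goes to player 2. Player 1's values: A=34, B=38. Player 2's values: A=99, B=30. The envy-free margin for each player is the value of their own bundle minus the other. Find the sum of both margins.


Step 1: Player 1's margin = v1(A) - v1(B) = 34 - 38 = -4
Step 2: Player 2's margin = v2(B) - v2(A) = 30 - 99 = -69
Step 3: Total margin = -4 + -69 = -73

-73


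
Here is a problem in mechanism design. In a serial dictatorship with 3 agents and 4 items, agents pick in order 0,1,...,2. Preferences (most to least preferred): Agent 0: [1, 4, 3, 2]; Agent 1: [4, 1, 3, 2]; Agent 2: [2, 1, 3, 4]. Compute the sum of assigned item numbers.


Step 1: Agent 0 picks item 1
Step 2: Agent 1 picks item 4
Step 3: Agent 2 picks item 2
Step 4: Sum = 1 + 4 + 2 = 7

7


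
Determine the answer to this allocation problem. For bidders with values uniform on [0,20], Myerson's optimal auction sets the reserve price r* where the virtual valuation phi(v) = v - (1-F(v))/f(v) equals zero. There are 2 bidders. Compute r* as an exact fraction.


Step 1: For U[0,20], F(v) = v/20 and f(v) = 1/20
Step 2: phi(v) = v - (1 - v/20)/(1/20) = v - (20 - v) = 2v - 20
Step 3: Set phi(r*) = 0: 2r* - 20 = 0
Step 4: r* = 20/2 = 10 (the number of bidders n = 2 does not enter)

10


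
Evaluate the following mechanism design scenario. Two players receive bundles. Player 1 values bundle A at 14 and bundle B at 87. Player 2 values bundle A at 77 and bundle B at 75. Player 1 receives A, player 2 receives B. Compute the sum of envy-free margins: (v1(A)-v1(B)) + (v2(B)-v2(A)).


Step 1: Player 1's margin = v1(A) - v1(B) = 14 - 87 = -73
Step 2: Player 2's margin = v2(B) - v2(A) = 75 - 77 = -2
Step 3: Total margin = -73 + -2 = -75

-75


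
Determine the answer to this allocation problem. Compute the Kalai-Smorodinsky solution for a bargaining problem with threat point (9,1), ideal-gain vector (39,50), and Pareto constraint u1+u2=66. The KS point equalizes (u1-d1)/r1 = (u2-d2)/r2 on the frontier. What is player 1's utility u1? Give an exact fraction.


Step 1: At the KS point, (u1-d1)/r1 = (u2-d2)/r2 = t and u1+u2 = 66
Step 2: u1 = d1 + r1*t and u2 = d2 + r2*t, so (d1 + r1*t) + (d2 + r2*t) = 66
Step 3: t = (66 - 9 - 1)/(39 + 50) = 56/89
Step 4: u1 = d1 + r1*t = 9 + 39 * 56/89 = 2985/89
Step 5: (Check: u2 = d2 + r2*t = 2889/89; u1+u2 = 2985/89 + 2889/89 = 66, on the frontier.)

2985/89


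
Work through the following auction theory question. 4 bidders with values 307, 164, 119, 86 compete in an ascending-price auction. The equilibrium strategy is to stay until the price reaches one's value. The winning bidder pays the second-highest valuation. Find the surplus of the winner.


Step 1: Identify the highest value: 307
Step 2: Identify the second-highest value: 164
Step 3: The final price = second-highest value = 164
Step 4: Surplus = 307 - 164 = 143

143


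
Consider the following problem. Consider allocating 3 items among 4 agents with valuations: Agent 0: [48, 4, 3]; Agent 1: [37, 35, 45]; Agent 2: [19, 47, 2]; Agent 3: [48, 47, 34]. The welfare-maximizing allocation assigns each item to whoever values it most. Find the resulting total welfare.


Step 1: For each item, find the maximum value among all agents.
Step 2: Item 0 -> Agent 0 (value 48)
Step 3: Item 1 -> Agent 2 (value 47)
Step 4: Item 2 -> Agent 1 (value 45)
Step 5: Total welfare = 48 + 47 + 45 = 140

140


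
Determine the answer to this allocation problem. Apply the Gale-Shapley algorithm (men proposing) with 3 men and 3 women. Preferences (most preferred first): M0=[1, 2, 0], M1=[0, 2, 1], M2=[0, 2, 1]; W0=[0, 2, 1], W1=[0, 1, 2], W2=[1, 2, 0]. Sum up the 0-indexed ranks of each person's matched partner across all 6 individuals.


Step 1: Run Gale-Shapley (men propose, women hold best offer):
  M0 proposes to W1; she accepts
  M1 proposes to W0; she accepts
  M2 proposes to W0; she switches from M1
  M1 proposes to W2; she accepts
Step 2: Final matching: W0-M2, W1-M0, W2-M1
Step 3: 0-indexed ranks (man's rank of his match, then woman's): 0 + 1 + 0 + 0 + 1 + 0
Step 4: Total rank sum = 2

2


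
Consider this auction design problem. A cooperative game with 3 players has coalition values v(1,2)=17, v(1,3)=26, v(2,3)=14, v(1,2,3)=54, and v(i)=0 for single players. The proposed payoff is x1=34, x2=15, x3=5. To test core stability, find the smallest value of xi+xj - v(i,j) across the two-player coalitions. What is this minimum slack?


Step 1: Slack for coalition (1,2): x1+x2 - v12 = 49 - 17 = 32
Step 2: Slack for coalition (1,3): x1+x3 - v13 = 39 - 26 = 13
Step 3: Slack for coalition (2,3): x2+x3 - v23 = 20 - 14 = 6
Step 4: Minimum slack = min(32, 13, 6) = 6, attained by (2,3); no pair can gain by deviating, so the allocation is in the core

6


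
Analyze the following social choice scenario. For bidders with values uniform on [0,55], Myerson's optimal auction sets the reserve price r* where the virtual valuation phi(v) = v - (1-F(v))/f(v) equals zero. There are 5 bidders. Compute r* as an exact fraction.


Step 1: For U[0,55], F(v) = v/55 and f(v) = 1/55
Step 2: phi(v) = v - (1 - v/55)/(1/55) = v - (55 - v) = 2v - 55
Step 3: Set phi(r*) = 0: 2r* - 55 = 0
Step 4: r* = 55/2 (the number of bidders n = 5 does not enter)

55/2


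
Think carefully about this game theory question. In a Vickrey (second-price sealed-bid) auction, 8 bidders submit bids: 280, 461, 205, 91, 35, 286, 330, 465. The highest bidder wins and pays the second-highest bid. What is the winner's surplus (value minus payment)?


Step 1: Sort bids in descending order: 465, 461, 330, 286, 280, 205, 91, 35
Step 2: The winning bid is the highest: 465
Step 3: The payment equals the second-highest bid: 461
Step 4: Surplus = winner's bid - payment = 465 - 461 = 4

4


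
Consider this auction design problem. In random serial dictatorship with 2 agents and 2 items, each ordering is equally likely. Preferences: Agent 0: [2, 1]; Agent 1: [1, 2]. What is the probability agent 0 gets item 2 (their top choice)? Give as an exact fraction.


Step 1: Agent 0 wants item 2
Step 2: There are 2 possible orderings of agents
Step 3: In 2 orderings, agent 0 gets item 2
Step 4: Probability = 2/2 = 1

1


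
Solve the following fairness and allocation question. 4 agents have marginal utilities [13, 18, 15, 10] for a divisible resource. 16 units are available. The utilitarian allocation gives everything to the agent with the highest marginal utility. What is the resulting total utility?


Step 1: The marginal utilities are [13, 18, 15, 10]
Step 2: The highest marginal utility is 18
Step 3: All 16 units go to that agent
Step 4: Total utility = 18 * 16 = 288

288


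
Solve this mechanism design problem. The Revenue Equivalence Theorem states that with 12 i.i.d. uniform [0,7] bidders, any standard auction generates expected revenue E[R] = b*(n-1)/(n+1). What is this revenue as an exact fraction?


Step 1: By Revenue Equivalence, expected revenue = b*(n-1)/(n+1)
Step 2: Substituting n = 12, b = 7
Step 3: Revenue = 7*(12-1)/(12+1) = 7*11/13
Step 4: Revenue = 77/13

77/13


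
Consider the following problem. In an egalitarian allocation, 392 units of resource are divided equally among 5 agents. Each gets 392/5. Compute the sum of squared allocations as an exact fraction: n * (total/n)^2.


Step 1: Each agent's share = 392/5
Step 2: Square of each share = (392/5)^2 = 153664/25
Step 3: Sum of squares = 5 * 153664/25 = 153664/5

153664/5


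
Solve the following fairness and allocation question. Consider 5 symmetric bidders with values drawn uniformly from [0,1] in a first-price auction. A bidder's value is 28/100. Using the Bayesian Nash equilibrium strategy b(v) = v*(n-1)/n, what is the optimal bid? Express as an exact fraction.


Step 1: The symmetric BNE bidding function is b(v) = v * (n-1) / n
Step 2: Substitute v = 7/25 and n = 5
Step 3: b = 7/25 * 4/5
Step 4: b = 28/125

28/125


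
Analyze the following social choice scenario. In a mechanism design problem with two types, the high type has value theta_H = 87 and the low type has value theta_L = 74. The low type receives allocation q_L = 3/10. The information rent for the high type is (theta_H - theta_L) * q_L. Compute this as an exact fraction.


Step 1: theta_H - theta_L = 87 - 74 = 13
Step 2: Information rent = (theta_H - theta_L) * q_L
Step 3: = 13 * 3/10
Step 4: = 39/10

39/10


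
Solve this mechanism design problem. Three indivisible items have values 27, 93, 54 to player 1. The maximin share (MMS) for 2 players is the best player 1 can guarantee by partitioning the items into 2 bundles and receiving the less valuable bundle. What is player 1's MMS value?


Step 1: Item values = 27, 93, 54
Step 2: Enumerate all 2-bundle partitions and take the smaller bundle:
  Partition 1: {27} vs {93,54} -> bundles 27, 147; min = 27
  Partition 2: {93} vs {27,54} -> bundles 93, 81; min = 81
  Partition 3: {54} vs {27,93} -> bundles 54, 120; min = 54
Step 3: MMS = max(27, 81, 54) = 81

81


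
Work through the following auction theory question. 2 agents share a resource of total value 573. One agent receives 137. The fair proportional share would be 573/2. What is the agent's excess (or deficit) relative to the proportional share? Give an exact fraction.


Step 1: Proportional share = 573/2
Step 2: Agent's actual allocation = 137
Step 3: Excess = 137 - 573/2 = -299/2

-299/2


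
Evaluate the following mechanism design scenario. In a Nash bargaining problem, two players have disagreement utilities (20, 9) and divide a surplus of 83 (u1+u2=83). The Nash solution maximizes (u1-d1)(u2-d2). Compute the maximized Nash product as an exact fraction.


Step 1: The Nash solution splits surplus symmetrically above the disagreement point
Step 2: u1 = (total + d1 - d2)/2 = (83 + 20 - 9)/2 = 47
Step 3: u2 = (total - d1 + d2)/2 = (83 - 20 + 9)/2 = 36
Step 4: Nash product = (47 - 20) * (36 - 9)
Step 5: = 27 * 27 = 729

729


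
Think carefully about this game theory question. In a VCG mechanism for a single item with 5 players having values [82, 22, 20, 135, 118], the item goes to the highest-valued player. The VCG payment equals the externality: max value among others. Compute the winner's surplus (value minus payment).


Step 1: The winner is the agent with the highest value: agent 3 with value 135
Step 2: Values of other agents: [82, 22, 20, 118]
Step 3: VCG payment = max of others' values = 118
Step 4: Surplus = 135 - 118 = 17

17


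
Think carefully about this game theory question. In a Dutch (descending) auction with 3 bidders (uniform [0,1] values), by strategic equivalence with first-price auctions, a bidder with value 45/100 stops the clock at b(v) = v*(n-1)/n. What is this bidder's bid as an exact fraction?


Step 1: Dutch auctions are strategically equivalent to first-price auctions
Step 2: The equilibrium bid is b(v) = v*(n-1)/n
Step 3: b = 9/20 * 2/3
Step 4: b = 3/10

3/10


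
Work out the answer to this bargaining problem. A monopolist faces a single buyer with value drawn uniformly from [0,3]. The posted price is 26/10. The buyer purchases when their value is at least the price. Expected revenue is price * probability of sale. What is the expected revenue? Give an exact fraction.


Step 1: Posted price r = 13/5, value support [0,3]
Step 2: P(v >= r) = (3 - 13/5)/3 = 2/15
Step 3: Expected revenue = r * P(v >= r) = 13/5 * 2/15
Step 4: Revenue = 26/75

26/75


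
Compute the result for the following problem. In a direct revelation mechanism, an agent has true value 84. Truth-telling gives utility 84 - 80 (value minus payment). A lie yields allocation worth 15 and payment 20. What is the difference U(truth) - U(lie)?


Step 1: U(truth) = value - payment = 84 - 80 = 4
Step 2: U(lie) = allocation - payment = 15 - 20 = -5
Step 3: IC gap = 4 - (-5) = 9

9


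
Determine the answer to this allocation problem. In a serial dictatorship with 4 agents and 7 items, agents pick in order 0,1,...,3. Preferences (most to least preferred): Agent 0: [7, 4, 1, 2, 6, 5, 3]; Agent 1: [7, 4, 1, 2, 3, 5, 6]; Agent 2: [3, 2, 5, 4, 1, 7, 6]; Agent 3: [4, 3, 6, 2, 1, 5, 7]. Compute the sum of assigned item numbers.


Step 1: Agent 0 picks item 7
Step 2: Agent 1 picks item 4
Step 3: Agent 2 picks item 3
Step 4: Agent 3 picks item 6
Step 5: Sum = 7 + 4 + 3 + 6 = 20

20


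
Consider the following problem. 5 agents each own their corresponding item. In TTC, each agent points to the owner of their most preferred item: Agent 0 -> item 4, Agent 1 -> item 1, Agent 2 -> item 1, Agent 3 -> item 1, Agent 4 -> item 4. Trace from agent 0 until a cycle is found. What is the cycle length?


Step 1: Trace the pointer graph from agent 0: 0 -> 4 -> 4
Step 2: A cycle is detected when we revisit agent 4
Step 3: The cycle is: 4 -> 4
Step 4: Cycle length = 1

1


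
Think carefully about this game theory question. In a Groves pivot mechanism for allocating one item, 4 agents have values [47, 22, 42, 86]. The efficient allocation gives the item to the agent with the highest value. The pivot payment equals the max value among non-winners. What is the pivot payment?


Step 1: The efficient winner is agent 3 with value 86
Step 2: Other agents' values: [47, 22, 42]
Step 3: Pivot payment = max(others) = 47
Step 4: The winner pays 47

47


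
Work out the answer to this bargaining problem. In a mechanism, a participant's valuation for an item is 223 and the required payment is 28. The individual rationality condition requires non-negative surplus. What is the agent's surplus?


Step 1: Surplus = value - payment = 223 - 28 = 195
Step 2: IR is satisfied (surplus >= 0)

195


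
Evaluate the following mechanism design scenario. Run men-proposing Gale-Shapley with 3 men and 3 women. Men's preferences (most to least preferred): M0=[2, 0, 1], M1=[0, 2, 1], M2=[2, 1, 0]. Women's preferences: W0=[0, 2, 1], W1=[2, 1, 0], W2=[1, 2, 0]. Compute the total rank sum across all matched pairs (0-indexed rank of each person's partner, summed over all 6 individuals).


Step 1: Run Gale-Shapley (men propose, women hold best offer):
  M0 proposes to W2; she accepts
  M1 proposes to W0; she accepts
  M2 proposes to W2; she switches from M0
  M0 proposes to W0; she switches from M1
  M1 proposes to W2; she switches from M2
  M2 proposes to W1; she accepts
Step 2: Final matching: W0-M0, W1-M2, W2-M1
Step 3: 0-indexed ranks (man's rank of his match, then woman's): 1 + 0 + 1 + 0 + 1 + 0
Step 4: Total rank sum = 3

3


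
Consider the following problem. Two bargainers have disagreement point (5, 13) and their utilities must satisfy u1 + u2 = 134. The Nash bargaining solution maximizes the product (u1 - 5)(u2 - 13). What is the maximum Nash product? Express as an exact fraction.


Step 1: The Nash solution splits surplus symmetrically above the disagreement point
Step 2: u1 = (total + d1 - d2)/2 = (134 + 5 - 13)/2 = 63
Step 3: u2 = (total - d1 + d2)/2 = (134 - 5 + 13)/2 = 71
Step 4: Nash product = (63 - 5) * (71 - 13)
Step 5: = 58 * 58 = 3364

3364


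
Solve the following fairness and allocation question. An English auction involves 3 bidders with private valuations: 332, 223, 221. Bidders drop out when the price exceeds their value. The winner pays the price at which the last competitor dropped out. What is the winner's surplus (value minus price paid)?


Step 1: Identify the highest value: 332
Step 2: Identify the second-highest value: 223
Step 3: The final price = second-highest value = 223
Step 4: Surplus = 332 - 223 = 109

109


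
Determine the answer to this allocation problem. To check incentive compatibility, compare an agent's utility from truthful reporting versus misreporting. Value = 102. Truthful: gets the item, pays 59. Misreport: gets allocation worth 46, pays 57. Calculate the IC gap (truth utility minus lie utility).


Step 1: U(truth) = value - payment = 102 - 59 = 43
Step 2: U(lie) = allocation - payment = 46 - 57 = -11
Step 3: IC gap = 43 - (-11) = 54

54


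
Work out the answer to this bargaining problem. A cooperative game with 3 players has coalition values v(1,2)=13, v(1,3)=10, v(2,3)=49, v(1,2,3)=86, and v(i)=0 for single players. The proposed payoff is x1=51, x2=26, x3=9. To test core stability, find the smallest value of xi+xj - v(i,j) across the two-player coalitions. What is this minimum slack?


Step 1: Slack for coalition (1,2): x1+x2 - v12 = 77 - 13 = 64
Step 2: Slack for coalition (1,3): x1+x3 - v13 = 60 - 10 = 50
Step 3: Slack for coalition (2,3): x2+x3 - v23 = 35 - 49 = -14
Step 4: Minimum slack = min(64, 50, -14) = -14, attained by (2,3); coalition (2,3) can block (slack < 0), so the allocation is not in the core

-14


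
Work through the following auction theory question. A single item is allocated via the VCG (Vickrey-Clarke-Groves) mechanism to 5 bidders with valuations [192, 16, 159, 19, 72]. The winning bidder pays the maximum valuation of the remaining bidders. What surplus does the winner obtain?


Step 1: The winner is the agent with the highest value: agent 0 with value 192
Step 2: Values of other agents: [16, 159, 19, 72]
Step 3: VCG payment = max of others' values = 159
Step 4: Surplus = 192 - 159 = 33

33


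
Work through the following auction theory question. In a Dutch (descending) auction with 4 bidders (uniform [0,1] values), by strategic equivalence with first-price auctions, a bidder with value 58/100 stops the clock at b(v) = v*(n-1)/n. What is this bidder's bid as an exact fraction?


Step 1: Dutch auctions are strategically equivalent to first-price auctions
Step 2: The equilibrium bid is b(v) = v*(n-1)/n
Step 3: b = 29/50 * 3/4
Step 4: b = 87/200

87/200


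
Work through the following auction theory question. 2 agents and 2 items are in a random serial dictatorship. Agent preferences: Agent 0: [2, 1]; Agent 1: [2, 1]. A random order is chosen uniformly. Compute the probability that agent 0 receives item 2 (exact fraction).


Step 1: Agent 0 wants item 2
Step 2: There are 2 possible orderings of agents
Step 3: In 1 orderings, agent 0 gets item 2
Step 4: Probability = 1/2

1/2


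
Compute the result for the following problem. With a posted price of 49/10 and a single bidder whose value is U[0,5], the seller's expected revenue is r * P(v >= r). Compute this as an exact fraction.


Step 1: Posted price r = 49/10, value support [0,5]
Step 2: P(v >= r) = (5 - 49/10)/5 = 1/50
Step 3: Expected revenue = r * P(v >= r) = 49/10 * 1/50
Step 4: Revenue = 49/500

49/500


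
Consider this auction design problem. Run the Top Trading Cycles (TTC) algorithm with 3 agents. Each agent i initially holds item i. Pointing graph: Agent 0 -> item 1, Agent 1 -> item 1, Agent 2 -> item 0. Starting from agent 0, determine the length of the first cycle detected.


Step 1: Trace the pointer graph from agent 0: 0 -> 1 -> 1
Step 2: A cycle is detected when we revisit agent 1
Step 3: The cycle is: 1 -> 1
Step 4: Cycle length = 1

1


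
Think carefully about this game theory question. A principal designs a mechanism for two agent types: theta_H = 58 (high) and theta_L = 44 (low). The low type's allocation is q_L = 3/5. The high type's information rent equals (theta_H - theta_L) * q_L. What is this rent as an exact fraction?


Step 1: theta_H - theta_L = 58 - 44 = 14
Step 2: Information rent = (theta_H - theta_L) * q_L
Step 3: = 14 * 3/5
Step 4: = 42/5

42/5


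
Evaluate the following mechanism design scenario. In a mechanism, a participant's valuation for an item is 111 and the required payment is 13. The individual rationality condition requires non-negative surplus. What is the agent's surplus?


Step 1: Surplus = value - payment = 111 - 13 = 98
Step 2: IR is satisfied (surplus >= 0)

98


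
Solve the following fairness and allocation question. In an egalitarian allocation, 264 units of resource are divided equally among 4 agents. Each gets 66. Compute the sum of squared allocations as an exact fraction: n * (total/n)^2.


Step 1: Each agent's share = 264/4 = 66
Step 2: Square of each share = (66)^2 = 4356
Step 3: Sum of squares = 4 * 4356 = 17424

17424


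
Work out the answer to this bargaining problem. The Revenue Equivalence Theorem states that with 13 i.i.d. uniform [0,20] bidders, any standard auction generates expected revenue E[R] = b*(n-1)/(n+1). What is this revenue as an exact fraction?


Step 1: By Revenue Equivalence, expected revenue = b*(n-1)/(n+1)
Step 2: Substituting n = 13, b = 20
Step 3: Revenue = 20*(13-1)/(13+1) = 20*12/14
Step 4: Revenue = 240/14 = 120/7

120/7


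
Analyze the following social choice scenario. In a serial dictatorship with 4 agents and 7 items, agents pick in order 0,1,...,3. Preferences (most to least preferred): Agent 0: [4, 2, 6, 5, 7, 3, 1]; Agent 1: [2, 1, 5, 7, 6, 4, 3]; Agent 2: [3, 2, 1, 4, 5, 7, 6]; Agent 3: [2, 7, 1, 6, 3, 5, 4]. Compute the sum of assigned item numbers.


Step 1: Agent 0 picks item 4
Step 2: Agent 1 picks item 2
Step 3: Agent 2 picks item 3
Step 4: Agent 3 picks item 7
Step 5: Sum = 4 + 2 + 3 + 7 = 16

16


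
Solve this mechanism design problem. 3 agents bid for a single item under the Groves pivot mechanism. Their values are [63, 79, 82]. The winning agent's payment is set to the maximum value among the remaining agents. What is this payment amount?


Step 1: The efficient winner is agent 2 with value 82
Step 2: Other agents' values: [63, 79]
Step 3: Pivot payment = max(others) = 79
Step 4: The winner pays 79

79


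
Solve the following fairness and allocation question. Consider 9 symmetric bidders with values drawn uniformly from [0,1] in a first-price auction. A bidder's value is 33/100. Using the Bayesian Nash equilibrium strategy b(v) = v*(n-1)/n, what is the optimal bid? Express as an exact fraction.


Step 1: The symmetric BNE bidding function is b(v) = v * (n-1) / n
Step 2: Substitute v = 33/100 and n = 9
Step 3: b = 33/100 * 8/9
Step 4: b = 22/75

22/75


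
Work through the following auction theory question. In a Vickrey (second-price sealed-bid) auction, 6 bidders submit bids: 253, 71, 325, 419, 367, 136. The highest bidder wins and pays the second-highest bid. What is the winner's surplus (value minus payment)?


Step 1: Sort bids in descending order: 419, 367, 325, 253, 136, 71
Step 2: The winning bid is the highest: 419
Step 3: The payment equals the second-highest bid: 367
Step 4: Surplus = winner's bid - payment = 419 - 367 = 52

52


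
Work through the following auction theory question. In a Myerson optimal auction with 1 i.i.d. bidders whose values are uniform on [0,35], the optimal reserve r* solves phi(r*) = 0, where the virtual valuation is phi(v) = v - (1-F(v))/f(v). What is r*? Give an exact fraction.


Step 1: For U[0,35], F(v) = v/35 and f(v) = 1/35
Step 2: phi(v) = v - (1 - v/35)/(1/35) = v - (35 - v) = 2v - 35
Step 3: Set phi(r*) = 0: 2r* - 35 = 0
Step 4: r* = 35/2 (the number of bidders n = 1 does not enter)

35/2


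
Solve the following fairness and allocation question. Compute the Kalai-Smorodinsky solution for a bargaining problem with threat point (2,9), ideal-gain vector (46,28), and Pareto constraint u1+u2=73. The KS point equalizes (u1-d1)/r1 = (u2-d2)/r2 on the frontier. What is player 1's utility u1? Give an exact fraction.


Step 1: At the KS point, (u1-d1)/r1 = (u2-d2)/r2 = t and u1+u2 = 73
Step 2: u1 = d1 + r1*t and u2 = d2 + r2*t, so (d1 + r1*t) + (d2 + r2*t) = 73
Step 3: t = (73 - 2 - 9)/(46 + 28) = 62/74 = 31/37
Step 4: u1 = d1 + r1*t = 2 + 46 * 31/37 = 1500/37
Step 5: (Check: u2 = d2 + r2*t = 1201/37; u1+u2 = 1500/37 + 1201/37 = 73, on the frontier.)

1500/37


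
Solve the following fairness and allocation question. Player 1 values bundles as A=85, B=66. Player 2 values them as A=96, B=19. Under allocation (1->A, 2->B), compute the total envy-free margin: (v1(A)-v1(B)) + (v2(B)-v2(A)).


Step 1: Player 1's margin = v1(A) - v1(B) = 85 - 66 = 19
Step 2: Player 2's margin = v2(B) - v2(A) = 19 - 96 = -77
Step 3: Total margin = 19 + -77 = -58

-58


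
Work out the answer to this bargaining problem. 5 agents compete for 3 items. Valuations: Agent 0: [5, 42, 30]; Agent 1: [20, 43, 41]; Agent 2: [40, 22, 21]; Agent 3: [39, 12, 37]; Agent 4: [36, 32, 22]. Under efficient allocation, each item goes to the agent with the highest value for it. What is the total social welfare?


Step 1: For each item, find the maximum value among all agents.
Step 2: Item 0 -> Agent 2 (value 40)
Step 3: Item 1 -> Agent 1 (value 43)
Step 4: Item 2 -> Agent 1 (value 41)
Step 5: Total welfare = 40 + 43 + 41 = 124

124


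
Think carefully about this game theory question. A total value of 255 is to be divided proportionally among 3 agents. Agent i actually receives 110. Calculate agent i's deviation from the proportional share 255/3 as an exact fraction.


Step 1: Proportional share = 255/3 = 85
Step 2: Agent's actual allocation = 110
Step 3: Excess = 110 - 85 = 25

25


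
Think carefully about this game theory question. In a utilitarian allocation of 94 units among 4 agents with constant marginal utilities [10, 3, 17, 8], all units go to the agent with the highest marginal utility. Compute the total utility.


Step 1: The marginal utilities are [10, 3, 17, 8]
Step 2: The highest marginal utility is 17
Step 3: All 94 units go to that agent
Step 4: Total utility = 17 * 94 = 1598

1598


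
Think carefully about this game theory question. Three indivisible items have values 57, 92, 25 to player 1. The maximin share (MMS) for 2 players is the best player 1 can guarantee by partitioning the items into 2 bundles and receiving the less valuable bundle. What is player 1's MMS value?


Step 1: Item values = 57, 92, 25
Step 2: Enumerate all 2-bundle partitions and take the smaller bundle:
  Partition 1: {57} vs {92,25} -> bundles 57, 117; min = 57
  Partition 2: {92} vs {57,25} -> bundles 92, 82; min = 82
  Partition 3: {25} vs {57,92} -> bundles 25, 149; min = 25
Step 3: MMS = max(57, 82, 25) = 82

82


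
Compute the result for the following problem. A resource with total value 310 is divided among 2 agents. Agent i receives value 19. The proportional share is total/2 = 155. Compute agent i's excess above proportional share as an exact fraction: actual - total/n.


Step 1: Proportional share = 310/2 = 155
Step 2: Agent's actual allocation = 19
Step 3: Excess = 19 - 155 = -136

-136


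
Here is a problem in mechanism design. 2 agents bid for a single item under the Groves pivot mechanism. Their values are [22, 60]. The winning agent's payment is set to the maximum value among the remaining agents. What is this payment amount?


Step 1: The efficient winner is agent 1 with value 60
Step 2: Other agents' values: [22]
Step 3: Pivot payment = max(others) = 22
Step 4: The winner pays 22

22


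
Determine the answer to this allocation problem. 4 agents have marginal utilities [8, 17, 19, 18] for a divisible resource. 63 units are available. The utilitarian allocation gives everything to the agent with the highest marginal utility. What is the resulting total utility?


Step 1: The marginal utilities are [8, 17, 19, 18]
Step 2: The highest marginal utility is 19
Step 3: All 63 units go to that agent
Step 4: Total utility = 19 * 63 = 1197

1197


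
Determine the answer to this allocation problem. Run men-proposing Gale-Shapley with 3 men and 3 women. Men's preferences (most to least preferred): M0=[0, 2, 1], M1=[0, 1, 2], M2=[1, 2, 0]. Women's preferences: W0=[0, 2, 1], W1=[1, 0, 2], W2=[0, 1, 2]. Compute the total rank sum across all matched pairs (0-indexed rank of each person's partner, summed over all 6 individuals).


Step 1: Run Gale-Shapley (men propose, women hold best offer):
  M0 proposes to W0; she accepts
  M1 proposes to W0; rejected
  M1 proposes to W1; she accepts
  M2 proposes to W1; rejected
  M2 proposes to W2; she accepts
Step 2: Final matching: W0-M0, W1-M1, W2-M2
Step 3: 0-indexed ranks (man's rank of his match, then woman's): 0 + 0 + 1 + 0 + 1 + 2
Step 4: Total rank sum = 4

4


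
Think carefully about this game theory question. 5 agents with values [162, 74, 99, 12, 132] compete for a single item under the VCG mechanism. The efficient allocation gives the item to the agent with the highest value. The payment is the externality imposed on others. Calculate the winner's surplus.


Step 1: The winner is the agent with the highest value: agent 0 with value 162
Step 2: Values of other agents: [74, 99, 12, 132]
Step 3: VCG payment = max of others' values = 132
Step 4: Surplus = 162 - 132 = 30

30


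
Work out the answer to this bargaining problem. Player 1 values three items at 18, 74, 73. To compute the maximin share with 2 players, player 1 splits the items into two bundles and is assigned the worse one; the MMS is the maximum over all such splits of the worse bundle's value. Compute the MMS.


Step 1: Item values = 18, 74, 73
Step 2: Enumerate all 2-bundle partitions and take the smaller bundle:
  Partition 1: {18} vs {74,73} -> bundles 18, 147; min = 18
  Partition 2: {74} vs {18,73} -> bundles 74, 91; min = 74
  Partition 3: {73} vs {18,74} -> bundles 73, 92; min = 73
Step 3: MMS = max(18, 74, 73) = 74

74


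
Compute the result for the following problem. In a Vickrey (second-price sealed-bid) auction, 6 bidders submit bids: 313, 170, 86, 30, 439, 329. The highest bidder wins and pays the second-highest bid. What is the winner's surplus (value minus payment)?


Step 1: Sort bids in descending order: 439, 329, 313, 170, 86, 30
Step 2: The winning bid is the highest: 439
Step 3: The payment equals the second-highest bid: 329
Step 4: Surplus = winner's bid - payment = 439 - 329 = 110

110
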